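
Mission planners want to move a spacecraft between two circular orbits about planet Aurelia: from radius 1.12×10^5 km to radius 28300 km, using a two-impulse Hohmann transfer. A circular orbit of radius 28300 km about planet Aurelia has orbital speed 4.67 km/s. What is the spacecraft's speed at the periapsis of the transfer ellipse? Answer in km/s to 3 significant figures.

From the circular-orbit relation v² = μ/r at r = 28300 km: μ = v²r = (4.67)² × 28300 = 6.17192×10^5 km³/s².
Semi-major axis of the transfer orbit: a_t = (1.120×10^5 + 28300)/2 = 70150 km.
The periapsis of the transfer ellipse is at r = 28300 km.
From the vis-viva equation, v = √[μ(2/r − 1/a_t)] = 5.901 km/s.

v = 5.90 km/s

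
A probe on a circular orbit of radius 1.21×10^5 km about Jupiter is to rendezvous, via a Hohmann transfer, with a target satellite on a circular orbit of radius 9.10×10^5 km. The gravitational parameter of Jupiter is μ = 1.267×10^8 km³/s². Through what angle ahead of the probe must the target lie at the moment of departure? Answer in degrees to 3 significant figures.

The Hohmann ellipse has a_t = (r₁ + r₂)/2 = 5.155×10^5 km.
Transfer time t = π√(a_t³/μ) = 1.0330×10^5 s.
The target's mean motion on its circular orbit is ω₂ = √(μ/r₂³) = 1.2967×10^-5 rad/s.
Angle swept by the target during transfer: ω₂·t = 1.3395 rad = 76.75°.
The probe traverses 180° on the transfer ellipse, so the target must lead by 180° − 76.75° = 103°.

φ = 103°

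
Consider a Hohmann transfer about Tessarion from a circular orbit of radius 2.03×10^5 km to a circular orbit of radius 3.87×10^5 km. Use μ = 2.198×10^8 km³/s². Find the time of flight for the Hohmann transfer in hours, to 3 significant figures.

The Hohmann ellipse has a_t = (r₁ + r₂)/2 = 2.950×10^5 km.
Transfer time t = π√(a_t³/μ) = π√((2.950×10^5)³ / 2.198×10^8) = 33950 s.
Converting: 33950 s ÷ 3600 s/hour = 9.43 hours.

t = 9.43 hours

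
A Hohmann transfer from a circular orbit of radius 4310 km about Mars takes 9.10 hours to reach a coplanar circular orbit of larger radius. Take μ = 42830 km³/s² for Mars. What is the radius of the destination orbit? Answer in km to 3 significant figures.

Transfer time t = 9.10 hours = 32760 s, and t = π√(a_t³/μ).
So a_t = (μ t²/π²)^(1/3) = (42830 × (32760)² / π²)^(1/3) = 16700 km.
Since a_t = (r₁ + r₂)/2, r₂ = 2a_t − r₁ = 2×16700 − 4310 = 29090 km.

r₂ = 29100 km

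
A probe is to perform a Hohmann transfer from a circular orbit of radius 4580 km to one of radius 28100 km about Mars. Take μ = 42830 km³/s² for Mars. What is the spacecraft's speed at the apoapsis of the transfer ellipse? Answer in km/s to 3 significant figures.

v = 0.654 km/s

The Hohmann ellipse has a_t = (r₁ + r₂)/2 = 16340 km.
At apoapsis, r = 28100 km.
From the vis-viva equation, v = √[μ(2/r − 1/a_t)] = 0.6536 km/s.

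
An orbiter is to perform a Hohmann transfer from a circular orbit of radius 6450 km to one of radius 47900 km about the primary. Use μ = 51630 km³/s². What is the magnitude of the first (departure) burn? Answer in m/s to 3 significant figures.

Semi-major axis of the transfer orbit: a_t = (6450 + 47900)/2 = 27175 km.
Circular speed at r = 6450 km: v_c = √(μ/r) = 2.829 km/s.
Vis-viva on the transfer ellipse at r = 6450 km gives v_t = √[μ(2/r − 1/a_t)] = 3.756 km/s.
Δv₁ = |v_t − v_c| = |3.756 − 2.829| = 0.9270 km/s.

Δv₁ = 927 m/s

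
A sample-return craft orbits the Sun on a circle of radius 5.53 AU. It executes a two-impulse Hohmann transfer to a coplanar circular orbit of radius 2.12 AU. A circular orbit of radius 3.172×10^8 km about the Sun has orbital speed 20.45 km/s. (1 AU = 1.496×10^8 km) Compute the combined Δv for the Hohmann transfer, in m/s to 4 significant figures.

Δv = 7375 m/s

From the circular-orbit relation v² = μ/r at r = 3.172×10^8 km: μ = v²r = (20.45)² × 3.172×10^8 = 1.32654×10^11 km³/s².
In km: r₁ = 5.53 × 1.496×10^8 = 8.27288×10^8 km; r₂ = 2.12 × 1.496×10^8 = 3.17152×10^8 km.
The Hohmann ellipse has a_t = (r₁ + r₂)/2 = 5.7222×10^8 km.
At r₁ the circular-orbit speed is v₁ = √(μ/r₁) = 12.663 km/s.
Transfer-orbit speed at r₁ (v² = μ(2/r − 1/a)): v_a = √[μ(2/r₁ − 1/a_t)] = 9.4272 km/s.
First burn Δv₁ = |v_a − v₁| = 3.236 km/s.
Circular speed at r₂: v₂ = √(μ/r₂) = 20.452 km/s.
Transfer-orbit speed at r₂: v_p = √[μ(2/r₂ − 1/a_t)] = 24.591 km/s.
Second burn Δv₂ = |v₂ − v_p| = 4.139 km/s.
Δv = Δv₁ + Δv₂ = 3.236 + 4.139 = 7.375 km/s.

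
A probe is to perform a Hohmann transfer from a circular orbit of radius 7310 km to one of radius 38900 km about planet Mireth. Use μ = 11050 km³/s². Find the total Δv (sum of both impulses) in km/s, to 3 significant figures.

Δv = 0.599 km/s

Transfer-ellipse semi-major axis a_t = (r₁ + r₂)/2 = (7310 + 38900)/2 = 23105 km.
Circular speed at r₁: v₁ = √(μ/r₁) = √(11050/7310) = 1.2295 km/s.
Transfer-orbit speed at r₁ (vis-viva): v_p = √[μ(2/r₁ − 1/a_t)] = 1.5953 km/s.
First burn Δv₁ = |v_p − v₁| = 0.3658 km/s.
At r₂, v₂ = √(μ/r₂) = 0.5330 km/s.
Transfer-orbit speed at r₂: v_a = √[μ(2/r₂ − 1/a_t)] = 0.2998 km/s.
Second burn Δv₂ = |v₂ − v_a| = 0.2332 km/s.
Δv = Δv₁ + Δv₂ = 0.3658 + 0.2332 = 0.5990 km/s.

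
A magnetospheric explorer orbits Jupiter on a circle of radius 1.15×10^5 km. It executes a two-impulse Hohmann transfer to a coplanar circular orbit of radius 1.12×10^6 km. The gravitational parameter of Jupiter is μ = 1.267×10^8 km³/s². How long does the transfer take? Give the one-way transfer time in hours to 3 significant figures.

The Hohmann ellipse has a_t = (r₁ + r₂)/2 = 6.175×10^5 km.
Half the transfer-orbit period gives t = π√(a_t³/μ) = 1.354×10^5 s.
Converting: 1.354×10^5 s ÷ 3600 s/hour = 37.6 hours.

t = 37.6 hours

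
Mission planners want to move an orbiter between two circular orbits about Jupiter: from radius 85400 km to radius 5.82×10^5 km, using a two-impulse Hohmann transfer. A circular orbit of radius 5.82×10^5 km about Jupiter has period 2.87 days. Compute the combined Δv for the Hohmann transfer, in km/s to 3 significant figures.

From Kepler's third law T² = 4π²r³/μ at r = 5.82×10^5 km, T = 2.87 days = 2.87 × 86400 s = 2.47968×10^5 s: μ = 4π²r³/T² = 1.26572×10^8 km³/s².
Transfer-ellipse semi-major axis a_t = (r₁ + r₂)/2 = (85400 + 5.820×10^5)/2 = 3.337×10^5 km.
At r₁ the circular-orbit speed is v₁ = √(μ/r₁) = 38.50 km/s.
On the transfer ellipse at r₁, vis-viva equation gives v_p = √[μ(2/r₁ − 1/a_t)] = 50.84 km/s.
First burn Δv₁ = |v_p − v₁| = 12.34 km/s.
At r₂, v₂ = √(μ/r₂) = 14.747 km/s.
Transfer-orbit speed at r₂: v_a = √[μ(2/r₂ − 1/a_t)] = 7.4603 km/s.
Second burn Δv₂ = |v₂ − v_a| = 7.287 km/s.
Δv = Δv₁ + Δv₂ = 12.34 + 7.287 = 19.63 km/s.

Δv = 19.6 km/s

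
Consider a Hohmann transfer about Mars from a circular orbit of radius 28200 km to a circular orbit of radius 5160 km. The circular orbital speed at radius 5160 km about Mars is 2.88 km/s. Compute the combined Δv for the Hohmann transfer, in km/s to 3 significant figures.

Δv = 1.41 km/s

From the circular-orbit relation v² = μ/r at r = 5160 km: μ = v²r = (2.88)² × 5160 = 42799.1 km³/s².
Semi-major axis of the transfer orbit: a_t = (28200 + 5160)/2 = 16680 km.
At r₁ the circular-orbit speed is v₁ = √(μ/r₁) = 1.2319 km/s.
Transfer-orbit speed at r₁ (vis-viva equation): v_a = √[μ(2/r₁ − 1/a_t)] = 0.68520 km/s.
First burn Δv₁ = |v_a − v₁| = 0.5467 km/s.
Circular speed at r₂: v₂ = √(μ/r₂) = 2.8800 km/s.
Transfer-orbit speed at r₂: v_p = √[μ(2/r₂ − 1/a_t)] = 3.7447 km/s.
Second burn Δv₂ = |v₂ − v_p| = 0.8647 km/s.
Total Δv = Δv₁ + Δv₂ = 1.411 km/s.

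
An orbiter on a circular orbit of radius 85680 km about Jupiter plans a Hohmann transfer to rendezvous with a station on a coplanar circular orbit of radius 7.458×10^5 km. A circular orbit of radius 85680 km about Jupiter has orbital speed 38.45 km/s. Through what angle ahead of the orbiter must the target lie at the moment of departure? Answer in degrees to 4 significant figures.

φ = 105.1°

From the circular-orbit relation v² = μ/r at r = 85680 km: μ = v²r = (38.45)² × 85680 = 1.26670×10^8 km³/s².
Transfer-ellipse semi-major axis a_t = (r₁ + r₂)/2 = (85680 + 7.458×10^5)/2 = 4.1574×10^5 km.
The half-period of the transfer ellipse is t = π√(a_t³/μ) = 74825.0 s.
The target's mean motion on its circular orbit is ω₂ = √(μ/r₂³) = 1.74744×10^-5 rad/s.
Angle swept by the target during transfer: ω₂·t = 1.30752 rad = 74.92°.
The orbiter traverses 180° on the transfer ellipse, so the target must lead by 180° − 74.92° = 105.1°.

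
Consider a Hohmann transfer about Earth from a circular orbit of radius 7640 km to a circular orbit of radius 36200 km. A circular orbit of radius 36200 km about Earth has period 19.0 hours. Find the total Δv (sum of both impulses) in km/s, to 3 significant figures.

From Kepler's third law T² = 4π²r³/μ at r = 36200 km, T = 19.0 hours = 19.0 × 3600 s = 68400 s: μ = 4π²r³/T² = 4.00289×10^5 km³/s².
Transfer-ellipse semi-major axis a_t = (r₁ + r₂)/2 = (7640 + 36200)/2 = 21920 km.
At r₁ the circular-orbit speed is v₁ = √(μ/r₁) = 7.238 km/s.
Transfer-orbit speed at r₁ (vis-viva): v_p = √[μ(2/r₁ − 1/a_t)] = 9.302 km/s.
First burn Δv₁ = |v_p − v₁| = 2.064 km/s.
Circular speed at r₂: v₂ = √(μ/r₂) = 3.325 km/s.
Transfer-orbit speed at r₂: v_a = √[μ(2/r₂ − 1/a_t)] = 1.963 km/s.
Second burn Δv₂ = |v₂ − v_a| = 1.362 km/s.
Total Δv = Δv₁ + Δv₂ = 3.426 km/s.

Δv = 3.43 km/s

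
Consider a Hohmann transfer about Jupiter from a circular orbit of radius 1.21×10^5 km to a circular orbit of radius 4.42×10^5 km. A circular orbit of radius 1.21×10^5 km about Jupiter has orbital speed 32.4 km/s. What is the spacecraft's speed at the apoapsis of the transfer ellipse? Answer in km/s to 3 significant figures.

v = 11.1 km/s

From the circular-orbit relation v² = μ/r at r = 1.21×10^5 km: μ = v²r = (32.4)² × 1.21×10^5 = 1.27021×10^8 km³/s².
Transfer-ellipse semi-major axis a_t = (r₁ + r₂)/2 = (1.210×10^5 + 4.420×10^5)/2 = 2.815×10^5 km.
At apoapsis, r = 4.420×10^5 km.
From the vis-viva equation, v = √[μ(2/r − 1/a_t)] = 11.11 km/s.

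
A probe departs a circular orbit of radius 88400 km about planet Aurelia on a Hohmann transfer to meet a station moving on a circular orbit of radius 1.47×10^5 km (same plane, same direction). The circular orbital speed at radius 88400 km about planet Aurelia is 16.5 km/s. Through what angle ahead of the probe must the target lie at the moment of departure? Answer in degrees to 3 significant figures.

From the circular-orbit relation v² = μ/r at r = 88400 km: μ = v²r = (16.5)² × 88400 = 2.40669×10^7 km³/s².
The Hohmann ellipse has a_t = (r₁ + r₂)/2 = 1.177×10^5 km.
Transfer time t = π√(a_t³/μ) = 25860 s.
The target's mean motion on its circular orbit is ω₂ = √(μ/r₂³) = 8.704×10^-5 rad/s.
Angle swept by the target during transfer: ω₂·t = 2.251 rad = 129.0°.
Arrival is 180° from departure on the ellipse, so φ = 180° − 129.0° = 51.0°.

φ = 51.0°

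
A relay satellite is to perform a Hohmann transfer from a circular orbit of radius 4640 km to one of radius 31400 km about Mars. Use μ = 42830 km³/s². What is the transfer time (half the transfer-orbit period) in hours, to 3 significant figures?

The Hohmann ellipse has a_t = (r₁ + r₂)/2 = 18020 km.
Transfer time t = π√(a_t³/μ) = π√((18020)³ / 42830) = 36720 s.
Converting: 36720 s ÷ 3600 s/hour = 10.2 hours.

t = 10.2 hours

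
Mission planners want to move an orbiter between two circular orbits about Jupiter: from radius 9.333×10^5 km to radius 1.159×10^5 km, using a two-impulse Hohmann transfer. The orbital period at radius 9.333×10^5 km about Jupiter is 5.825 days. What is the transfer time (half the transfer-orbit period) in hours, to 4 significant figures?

From Kepler's third law T² = 4π²r³/μ at r = 9.333×10^5 km, T = 5.825 days = 5.825 × 86400 s = 5.0328×10^5 s: μ = 4π²r³/T² = 1.26708×10^8 km³/s².
Semi-major axis of the transfer orbit: a_t = (9.333×10^5 + 1.159×10^5)/2 = 5.246×10^5 km.
Half the transfer-orbit period gives t = π√(a_t³/μ) = 1.0605×10^5 s.
Converting: 1.0605×10^5 s ÷ 3600 s/hour = 29.46 hours.

t = 29.46 hours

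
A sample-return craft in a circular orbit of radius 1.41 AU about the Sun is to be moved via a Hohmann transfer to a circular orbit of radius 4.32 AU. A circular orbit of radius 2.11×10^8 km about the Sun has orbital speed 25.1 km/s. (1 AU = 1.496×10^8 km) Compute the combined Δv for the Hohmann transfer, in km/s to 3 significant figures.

From the circular-orbit relation v² = μ/r at r = 2.11×10^8 km: μ = v²r = (25.1)² × 2.11×10^8 = 1.32932×10^11 km³/s².
In km: r₁ = 1.41 × 1.496×10^8 = 2.10936×10^8 km; r₂ = 4.32 × 1.496×10^8 = 6.46272×10^8 km.
Semi-major axis of the transfer orbit: a_t = (2.10936×10^8 + 6.46272×10^8)/2 = 4.28604×10^8 km.
At r₁ the circular-orbit speed is v₁ = √(μ/r₁) = 25.104 km/s.
Transfer-orbit speed at r₁ (vis-viva equation): v_p = √[μ(2/r₁ − 1/a_t)] = 30.826 km/s.
First burn Δv₁ = |v_p − v₁| = 5.722 km/s.
At r₂, v₂ = √(μ/r₂) = 14.342 km/s.
Transfer-orbit speed at r₂: v_a = √[μ(2/r₂ − 1/a_t)] = 10.061 km/s.
Second burn Δv₂ = |v₂ − v_a| = 4.281 km/s.
Total Δv = Δv₁ + Δv₂ = 10.00 km/s.

Δv = 10.0 km/s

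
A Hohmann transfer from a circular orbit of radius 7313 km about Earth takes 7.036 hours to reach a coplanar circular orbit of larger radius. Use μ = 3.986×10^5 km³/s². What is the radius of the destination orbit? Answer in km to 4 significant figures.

Transfer time t = 7.036 hours = 25329.6 s, and t = π√(a_t³/μ).
So a_t = (μ t²/π²)^(1/3) = (3.986×10^5 × (25329.6)² / π²)^(1/3) = 29591 km.
Since a_t = (r₁ + r₂)/2, r₂ = 2a_t − r₁ = 2×29591 − 7313 = 51869 km.

r₂ = 51870 km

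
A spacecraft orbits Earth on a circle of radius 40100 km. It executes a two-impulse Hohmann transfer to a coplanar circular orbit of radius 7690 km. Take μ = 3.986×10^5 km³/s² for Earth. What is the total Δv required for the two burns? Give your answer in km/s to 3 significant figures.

Δv = 3.49 km/s

The Hohmann ellipse has a_t = (r₁ + r₂)/2 = 23895 km.
Circular speed at r₁: v₁ = √(μ/r₁) = √(3.986×10^5/40100) = 3.153 km/s.
On the transfer ellipse at r₁, vis-viva equation gives v_a = √[μ(2/r₁ − 1/a_t)] = 1.789 km/s.
First burn Δv₁ = |v_a − v₁| = 1.364 km/s.
Circular speed at r₂: v₂ = √(μ/r₂) = 7.200 km/s.
Transfer-orbit speed at r₂: v_p = √[μ(2/r₂ − 1/a_t)] = 9.327 km/s.
Second burn Δv₂ = |v₂ − v_p| = 2.127 km/s.
Δv = Δv₁ + Δv₂ = 1.364 + 2.127 = 3.491 km/s.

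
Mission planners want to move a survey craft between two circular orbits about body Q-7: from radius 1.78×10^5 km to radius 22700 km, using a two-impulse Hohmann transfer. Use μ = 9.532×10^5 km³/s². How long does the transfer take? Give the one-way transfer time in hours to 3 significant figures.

Semi-major axis of the transfer orbit: a_t = (1.780×10^5 + 22700)/2 = 1.0035×10^5 km.
Transfer time t = π√(a_t³/μ) = π√((1.0035×10^5)³ / 9.532×10^5) = 1.023×10^5 s.
Converting: 1.023×10^5 s ÷ 3600 s/hour = 28.4 hours.

t = 28.4 hours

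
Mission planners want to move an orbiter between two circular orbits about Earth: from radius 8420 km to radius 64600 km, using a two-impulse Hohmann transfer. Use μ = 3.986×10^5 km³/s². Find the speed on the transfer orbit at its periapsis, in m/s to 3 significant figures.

Semi-major axis of the transfer orbit: a_t = (8420 + 64600)/2 = 36510 km.
The periapsis of the transfer ellipse is at r = 8420 km.
Vis-viva: v = √[μ(2/r − 1/a_t)] = √[3.986×10^5 × (2/8420 − 1/36510)] = 9.152 km/s.

v = 9150 m/s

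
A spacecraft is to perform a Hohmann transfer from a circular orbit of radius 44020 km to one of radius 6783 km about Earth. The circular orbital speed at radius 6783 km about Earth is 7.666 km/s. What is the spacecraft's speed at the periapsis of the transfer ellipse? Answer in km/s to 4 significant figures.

v = 10.09 km/s

From the circular-orbit relation v² = μ/r at r = 6783 km: μ = v²r = (7.666)² × 6783 = 3.98620×10^5 km³/s².
Transfer-ellipse semi-major axis a_t = (r₁ + r₂)/2 = (44020 + 6783)/2 = 25401.5 km.
The periapsis of the transfer ellipse is at r = 6783 km.
From the vis-viva equation, v = √[μ(2/r − 1/a_t)] = 10.09 km/s.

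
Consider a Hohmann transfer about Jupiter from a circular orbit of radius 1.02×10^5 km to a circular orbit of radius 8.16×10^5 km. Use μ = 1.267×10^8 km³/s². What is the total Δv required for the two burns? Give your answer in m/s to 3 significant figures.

Semi-major axis of the transfer orbit: a_t = (1.020×10^5 + 8.160×10^5)/2 = 4.590×10^5 km.
Circular speed at r₁: v₁ = √(μ/r₁) = √(1.267×10^8/1.020×10^5) = 35.244 km/s.
Transfer-orbit speed at r₁ (vis-viva): v_p = √[μ(2/r₁ − 1/a_t)] = 46.992 km/s.
First burn Δv₁ = |v_p − v₁| = 11.748 km/s.
At r₂, v₂ = √(μ/r₂) = 12.4607 km/s.
Transfer-orbit speed at r₂: v_a = √[μ(2/r₂ − 1/a_t)] = 5.87404 km/s.
Second burn Δv₂ = |v₂ − v_a| = 6.5867 km/s.
Δv = Δv₁ + Δv₂ = 11.748 + 6.5867 = 18.33 km/s.

Δv = 18300 m/s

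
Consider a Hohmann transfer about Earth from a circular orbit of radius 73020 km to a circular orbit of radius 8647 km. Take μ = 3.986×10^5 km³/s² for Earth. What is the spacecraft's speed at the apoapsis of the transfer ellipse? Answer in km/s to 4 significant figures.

Transfer-ellipse semi-major axis a_t = (r₁ + r₂)/2 = (73020 + 8647)/2 = 40833.5 km.
The apoapsis of the transfer ellipse is at r = 73020 km.
Applying v² = μ(2/r − 1/a_t): v = 1.075 km/s.

v = 1.075 km/s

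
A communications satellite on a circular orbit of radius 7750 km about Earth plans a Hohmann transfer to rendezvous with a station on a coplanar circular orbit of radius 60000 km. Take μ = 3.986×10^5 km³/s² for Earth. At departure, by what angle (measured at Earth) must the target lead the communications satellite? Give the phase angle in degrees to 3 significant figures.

The Hohmann ellipse has a_t = (r₁ + r₂)/2 = 33875 km.
The half-period of the transfer ellipse is t = π√(a_t³/μ) = 31024 s.
The target's mean motion on its circular orbit is ω₂ = √(μ/r₂³) = 4.2958×10^-5 rad/s.
Angle swept by the target during transfer: ω₂·t = 1.3327 rad = 76.36°.
Arrival is 180° from departure on the ellipse, so φ = 180° − 76.36° = 104°.

φ = 104°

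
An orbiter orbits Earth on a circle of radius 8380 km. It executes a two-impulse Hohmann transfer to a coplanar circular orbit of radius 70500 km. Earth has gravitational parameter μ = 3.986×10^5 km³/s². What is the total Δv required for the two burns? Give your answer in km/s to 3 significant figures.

Δv = 3.61 km/s

The Hohmann ellipse has a_t = (r₁ + r₂)/2 = 39440 km.
Circular speed at r₁: v₁ = √(μ/r₁) = √(3.986×10^5/8380) = 6.897 km/s.
On the transfer ellipse at r₁, vis-viva gives v_p = √[μ(2/r₁ − 1/a_t)] = 9.221 km/s.
First burn Δv₁ = |v_p − v₁| = 2.324 km/s.
Circular speed at r₂: v₂ = √(μ/r₂) = 2.378 km/s.
Transfer-orbit speed at r₂: v_a = √[μ(2/r₂ − 1/a_t)] = 1.096 km/s.
Second burn Δv₂ = |v₂ − v_a| = 1.282 km/s.
Total Δv = Δv₁ + Δv₂ = 3.606 km/s.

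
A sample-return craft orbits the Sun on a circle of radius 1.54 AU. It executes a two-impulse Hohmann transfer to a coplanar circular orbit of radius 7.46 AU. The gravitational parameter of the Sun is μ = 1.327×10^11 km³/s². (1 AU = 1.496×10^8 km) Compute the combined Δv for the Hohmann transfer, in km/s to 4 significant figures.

Δv = 11.43 km/s

In km: r₁ = 1.54 × 1.496×10^8 = 2.30384×10^8 km; r₂ = 7.46 × 1.496×10^8 = 1.116016×10^9 km.
The Hohmann ellipse has a_t = (r₁ + r₂)/2 = 6.732×10^8 km.
At r₁ the circular-orbit speed is v₁ = √(μ/r₁) = 24.000 km/s.
Transfer-orbit speed at r₁ (vis-viva): v_p = √[μ(2/r₁ − 1/a_t)] = 30.901 km/s.
First burn Δv₁ = |v_p − v₁| = 6.901 km/s.
Circular speed at r₂: v₂ = √(μ/r₂) = 10.904 km/s.
Transfer-orbit speed at r₂: v_a = √[μ(2/r₂ − 1/a_t)] = 6.3790 km/s.
Second burn Δv₂ = |v₂ − v_a| = 4.525 km/s.
Δv = Δv₁ + Δv₂ = 6.901 + 4.525 = 11.43 km/s.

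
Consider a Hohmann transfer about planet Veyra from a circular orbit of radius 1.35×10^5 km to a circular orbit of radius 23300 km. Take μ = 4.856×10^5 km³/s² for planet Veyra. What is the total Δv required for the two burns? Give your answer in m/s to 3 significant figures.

Transfer-ellipse semi-major axis a_t = (r₁ + r₂)/2 = (1.350×10^5 + 23300)/2 = 79150 km.
At r₁ the circular-orbit speed is v₁ = √(μ/r₁) = 1.896586 km/s.
Transfer-orbit speed at r₁ (vis-viva equation): v_a = √[μ(2/r₁ − 1/a_t)] = 1.029023 km/s.
First burn Δv₁ = |v_a − v₁| = 0.86756 km/s.
At r₂, v₂ = √(μ/r₂) = 4.5652 km/s.
Transfer-orbit speed at r₂: v_p = √[μ(2/r₂ − 1/a_t)] = 5.9621 km/s.
Second burn Δv₂ = |v₂ − v_p| = 1.3969 km/s.
Δv = Δv₁ + Δv₂ = 0.86756 + 1.3969 = 2.264 km/s.

Δv = 2260 m/s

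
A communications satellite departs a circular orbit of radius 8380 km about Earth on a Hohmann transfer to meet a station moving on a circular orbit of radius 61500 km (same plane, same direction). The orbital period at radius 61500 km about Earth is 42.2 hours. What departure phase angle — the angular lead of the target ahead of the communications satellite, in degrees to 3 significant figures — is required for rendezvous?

From Kepler's third law T² = 4π²r³/μ at r = 61500 km, T = 42.2 hours = 42.2 × 3600 s = 1.5192×10^5 s: μ = 4π²r³/T² = 3.97883×10^5 km³/s².
Transfer-ellipse semi-major axis a_t = (r₁ + r₂)/2 = (8380 + 61500)/2 = 34940 km.
Transfer time t = π√(a_t³/μ) = 32528 s.
The target's mean motion on its circular orbit is ω₂ = √(μ/r₂³) = 4.1359×10^-5 rad/s.
Angle swept by the target during transfer: ω₂·t = 1.3453 rad = 77.08°.
Arrival is 180° from departure on the ellipse, so φ = 180° − 77.08° = 103°.

φ = 103°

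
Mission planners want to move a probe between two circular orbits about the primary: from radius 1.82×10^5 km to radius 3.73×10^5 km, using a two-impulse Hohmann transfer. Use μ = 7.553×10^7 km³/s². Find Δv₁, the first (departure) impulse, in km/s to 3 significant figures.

Transfer-ellipse semi-major axis a_t = (r₁ + r₂)/2 = (1.820×10^5 + 3.730×10^5)/2 = 2.775×10^5 km.
Circular speed at r = 1.820×10^5 km: v_c = √(μ/r) = 20.3715 km/s.
Vis-viva on the transfer ellipse at r = 1.820×10^5 km gives v_t = √[μ(2/r − 1/a_t)] = 23.6182 km/s.
Δv₁ = |v_t − v_c| = |23.6182 − 20.3715| = 3.247 km/s.

Δv₁ = 3.25 km/s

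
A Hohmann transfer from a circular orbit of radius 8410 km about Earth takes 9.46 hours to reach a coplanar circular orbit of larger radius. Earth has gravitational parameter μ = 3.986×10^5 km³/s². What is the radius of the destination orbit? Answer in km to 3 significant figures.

r₂ = 63700 km

Transfer time t = 9.46 hours = 34056 s, and t = π√(a_t³/μ).
So a_t = (μ t²/π²)^(1/3) = (3.986×10^5 × (34056)² / π²)^(1/3) = 36047 km.
Since a_t = (r₁ + r₂)/2, r₂ = 2a_t − r₁ = 2×36047 − 8410 = 63684 km.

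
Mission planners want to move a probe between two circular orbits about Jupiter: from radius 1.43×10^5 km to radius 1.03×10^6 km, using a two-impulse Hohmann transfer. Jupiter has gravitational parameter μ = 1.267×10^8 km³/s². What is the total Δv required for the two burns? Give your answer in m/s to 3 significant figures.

The Hohmann ellipse has a_t = (r₁ + r₂)/2 = 5.865×10^5 km.
At r₁ the circular-orbit speed is v₁ = √(μ/r₁) = 29.77 km/s.
On the transfer ellipse at r₁, v² = μ(2/r − 1/a) gives v_p = √[μ(2/r₁ − 1/a_t)] = 39.45 km/s.
First burn Δv₁ = |v_p − v₁| = 9.680 km/s.
Circular speed at r₂: v₂ = √(μ/r₂) = 11.0910 km/s.
Transfer-orbit speed at r₂: v_a = √[μ(2/r₂ − 1/a_t)] = 5.47651 km/s.
Second burn Δv₂ = |v₂ − v_a| = 5.614 km/s.
Total Δv = Δv₁ + Δv₂ = 15.29 km/s.

Δv = 15300 m/s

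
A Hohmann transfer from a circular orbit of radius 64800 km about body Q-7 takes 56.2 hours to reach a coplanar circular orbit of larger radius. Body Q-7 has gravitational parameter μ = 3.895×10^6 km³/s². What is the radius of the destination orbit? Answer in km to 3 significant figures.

r₂ = 4.41×10^5 km

Transfer time t = 56.2 hours = 2.0232×10^5 s, and t = π√(a_t³/μ).
So a_t = (μ t²/π²)^(1/3) = (3.895×10^6 × (2.0232×10^5)² / π²)^(1/3) = 2.5279×10^5 km.
Since a_t = (r₁ + r₂)/2, r₂ = 2a_t − r₁ = 2×2.5279×10^5 − 64800 = 4.4078×10^5 km.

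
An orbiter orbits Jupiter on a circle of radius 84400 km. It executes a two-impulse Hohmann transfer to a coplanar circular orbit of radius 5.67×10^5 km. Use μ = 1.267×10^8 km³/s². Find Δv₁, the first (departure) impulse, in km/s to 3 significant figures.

The Hohmann ellipse has a_t = (r₁ + r₂)/2 = 3.257×10^5 km.
Circular speed at r = 84400 km: v_c = √(μ/r) = 38.745 km/s.
Transfer-orbit speed at the same r (vis-viva, a = a_t): v_t = √[μ(2/r − 1/a_t)] = 51.121 km/s.
Δv₁ = |v_t − v_c| = |51.121 − 38.745| = 12.38 km/s.

Δv₁ = 12.4 km/s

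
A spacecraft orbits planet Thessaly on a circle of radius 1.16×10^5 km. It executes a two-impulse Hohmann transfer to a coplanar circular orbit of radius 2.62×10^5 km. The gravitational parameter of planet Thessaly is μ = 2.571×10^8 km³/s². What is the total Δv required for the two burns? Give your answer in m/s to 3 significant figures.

Transfer-ellipse semi-major axis a_t = (r₁ + r₂)/2 = (1.160×10^5 + 2.620×10^5)/2 = 1.890×10^5 km.
Circular speed at r₁: v₁ = √(μ/r₁) = √(2.571×10^8/1.160×10^5) = 47.0784 km/s.
Transfer-orbit speed at r₁ (v² = μ(2/r − 1/a)): v_p = √[μ(2/r₁ − 1/a_t)] = 55.4296 km/s.
First burn Δv₁ = |v_p − v₁| = 8.3512 km/s.
Circular speed at r₂: v₂ = √(μ/r₂) = 31.3257 km/s.
Transfer-orbit speed at r₂: v_a = √[μ(2/r₂ − 1/a_t)] = 24.5414 km/s.
Second burn Δv₂ = |v₂ − v_a| = 6.7843 km/s.
Total Δv = Δv₁ + Δv₂ = 15.14 km/s.

Δv = 15100 m/s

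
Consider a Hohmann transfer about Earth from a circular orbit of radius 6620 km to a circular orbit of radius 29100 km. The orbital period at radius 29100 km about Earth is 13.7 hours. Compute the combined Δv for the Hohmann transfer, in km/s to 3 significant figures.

From Kepler's third law T² = 4π²r³/μ at r = 29100 km, T = 13.7 hours = 13.7 × 3600 s = 49320 s: μ = 4π²r³/T² = 3.99938×10^5 km³/s².
The Hohmann ellipse has a_t = (r₁ + r₂)/2 = 17860 km.
At r₁ the circular-orbit speed is v₁ = √(μ/r₁) = 7.7726 km/s.
On the transfer ellipse at r₁, vis-viva equation gives v_p = √[μ(2/r₁ − 1/a_t)] = 9.9214 km/s.
First burn Δv₁ = |v_p − v₁| = 2.149 km/s.
At r₂, v₂ = √(μ/r₂) = 3.707 km/s.
Transfer-orbit speed at r₂: v_a = √[μ(2/r₂ − 1/a_t)] = 2.257 km/s.
Second burn Δv₂ = |v₂ − v_a| = 1.450 km/s.
Total Δv = Δv₁ + Δv₂ = 3.599 km/s.

Δv = 3.60 km/s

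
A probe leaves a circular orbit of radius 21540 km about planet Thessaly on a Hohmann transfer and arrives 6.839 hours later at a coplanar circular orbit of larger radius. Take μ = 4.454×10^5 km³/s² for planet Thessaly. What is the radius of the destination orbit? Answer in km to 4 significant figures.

r₂ = 38720 km

Transfer time t = 6.839 hours = 24620.4 s, and t = π√(a_t³/μ).
So a_t = (μ t²/π²)^(1/3) = (4.454×10^5 × (24620.4)² / π²)^(1/3) = 30131 km.
Since a_t = (r₁ + r₂)/2, r₂ = 2a_t − r₁ = 2×30131 − 21540 = 38722 km.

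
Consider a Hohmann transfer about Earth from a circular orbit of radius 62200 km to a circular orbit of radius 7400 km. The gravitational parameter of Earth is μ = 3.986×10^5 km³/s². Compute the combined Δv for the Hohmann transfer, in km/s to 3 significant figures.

The Hohmann ellipse has a_t = (r₁ + r₂)/2 = 34800 km.
Circular speed at r₁: v₁ = √(μ/r₁) = √(3.986×10^5/62200) = 2.531 km/s.
Transfer-orbit speed at r₁ (v² = μ(2/r − 1/a)): v_a = √[μ(2/r₁ − 1/a_t)] = 1.167 km/s.
First burn Δv₁ = |v_a − v₁| = 1.364 km/s.
Circular speed at r₂: v₂ = √(μ/r₂) = 7.339 km/s.
Transfer-orbit speed at r₂: v_p = √[μ(2/r₂ − 1/a_t)] = 9.812 km/s.
Second burn Δv₂ = |v₂ − v_p| = 2.473 km/s.
Δv = Δv₁ + Δv₂ = 1.364 + 2.473 = 3.837 km/s.

Δv = 3.84 km/s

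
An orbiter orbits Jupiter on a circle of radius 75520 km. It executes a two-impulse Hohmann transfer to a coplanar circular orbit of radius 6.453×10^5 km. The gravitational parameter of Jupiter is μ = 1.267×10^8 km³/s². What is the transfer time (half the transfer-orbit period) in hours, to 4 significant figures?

t = 16.77 hours

Transfer-ellipse semi-major axis a_t = (r₁ + r₂)/2 = (75520 + 6.453×10^5)/2 = 3.6041×10^5 km.
By Kepler's third law the transfer-orbit period is T = 2π√(a_t³/μ), so t = T/2 = 60389 s.
Converting: 60389 s ÷ 3600 s/hour = 16.77 hours.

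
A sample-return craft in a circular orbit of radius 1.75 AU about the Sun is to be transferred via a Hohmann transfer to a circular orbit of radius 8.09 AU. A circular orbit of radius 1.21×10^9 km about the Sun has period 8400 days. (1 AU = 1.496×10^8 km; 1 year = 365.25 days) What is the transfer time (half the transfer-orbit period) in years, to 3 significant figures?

From Kepler's third law T² = 4π²r³/μ at r = 1.21×10^9 km, T = 8400 days = 8400 × 86400 s = 7.2576×10^8 s: μ = 4π²r³/T² = 1.32779×10^11 km³/s².
In km: r₁ = 1.75 × 1.496×10^8 = 2.618×10^8 km; r₂ = 8.09 × 1.496×10^8 = 1.210264×10^9 km.
The Hohmann ellipse has a_t = (r₁ + r₂)/2 = 7.36032×10^8 km.
Half the transfer-orbit period gives t = π√(a_t³/μ) = 1.722×10^8 s.
Converting: 1.722×10^8 s ÷ 3.15576×10^7 s/year (365.25 × 86400) = 5.46 years.

t = 5.46 years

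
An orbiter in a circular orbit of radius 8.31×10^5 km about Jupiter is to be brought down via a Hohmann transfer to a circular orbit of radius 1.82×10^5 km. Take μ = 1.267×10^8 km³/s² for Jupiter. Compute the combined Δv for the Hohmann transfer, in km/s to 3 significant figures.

The Hohmann ellipse has a_t = (r₁ + r₂)/2 = 5.065×10^5 km.
Circular speed at r₁: v₁ = √(μ/r₁) = √(1.267×10^8/8.310×10^5) = 12.348 km/s.
On the transfer ellipse at r₁, vis-viva equation gives v_a = √[μ(2/r₁ − 1/a_t)] = 7.4017 km/s.
First burn Δv₁ = |v_a − v₁| = 4.946 km/s.
Circular speed at r₂: v₂ = √(μ/r₂) = 26.385 km/s.
Transfer-orbit speed at r₂: v_p = √[μ(2/r₂ − 1/a_t)] = 33.796 km/s.
Second burn Δv₂ = |v₂ − v_p| = 7.411 km/s.
Δv = Δv₁ + Δv₂ = 4.946 + 7.411 = 12.36 km/s.

Δv = 12.4 km/s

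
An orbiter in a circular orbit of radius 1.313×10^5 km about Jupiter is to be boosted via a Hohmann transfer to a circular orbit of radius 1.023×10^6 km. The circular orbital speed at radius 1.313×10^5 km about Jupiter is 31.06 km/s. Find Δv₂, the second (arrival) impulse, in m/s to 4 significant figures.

Δv₂ = 5820 m/s

From the circular-orbit relation v² = μ/r at r = 1.313×10^5 km: μ = v²r = (31.06)² × 1.313×10^5 = 1.26668×10^8 km³/s².
The Hohmann ellipse has a_t = (r₁ + r₂)/2 = 5.7715×10^5 km.
On the circular orbit at r = 1.023×10^6 km, v_c = √(μ/r) = 11.127 km/s.
Transfer-orbit speed at the same r (vis-viva, a = a_t): v_t = √[μ(2/r − 1/a_t)] = 5.3074 km/s.
Δv₂ = |v_t − v_c| = |5.3074 − 11.127| = 5.820 km/s.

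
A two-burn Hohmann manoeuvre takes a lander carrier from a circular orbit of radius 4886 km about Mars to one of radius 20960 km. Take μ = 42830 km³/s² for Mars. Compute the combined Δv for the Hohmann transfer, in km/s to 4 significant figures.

The Hohmann ellipse has a_t = (r₁ + r₂)/2 = 12923 km.
At r₁ the circular-orbit speed is v₁ = √(μ/r₁) = 2.9607 km/s.
Transfer-orbit speed at r₁ (vis-viva equation): v_p = √[μ(2/r₁ − 1/a_t)] = 3.7706 km/s.
First burn Δv₁ = |v_p − v₁| = 0.8099 km/s.
Circular speed at r₂: v₂ = √(μ/r₂) = 1.4295 km/s.
Transfer-orbit speed at r₂: v_a = √[μ(2/r₂ − 1/a_t)] = 0.87897 km/s.
Second burn Δv₂ = |v₂ − v_a| = 0.5505 km/s.
Total Δv = Δv₁ + Δv₂ = 1.360 km/s.

Δv = 1.360 km/s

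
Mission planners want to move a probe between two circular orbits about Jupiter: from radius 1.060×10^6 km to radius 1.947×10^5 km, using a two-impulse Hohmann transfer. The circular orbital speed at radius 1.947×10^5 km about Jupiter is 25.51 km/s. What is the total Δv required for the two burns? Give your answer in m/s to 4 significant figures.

Δv = 12490 m/s

From the circular-orbit relation v² = μ/r at r = 1.947×10^5 km: μ = v²r = (25.51)² × 1.947×10^5 = 1.26703×10^8 km³/s².
Transfer-ellipse semi-major axis a_t = (r₁ + r₂)/2 = (1.060×10^6 + 1.947×10^5)/2 = 6.2735×10^5 km.
At r₁ the circular-orbit speed is v₁ = √(μ/r₁) = 10.933 km/s.
Transfer-orbit speed at r₁ (vis-viva equation): v_a = √[μ(2/r₁ − 1/a_t)] = 6.0907 km/s.
First burn Δv₁ = |v_a − v₁| = 4.842 km/s.
Circular speed at r₂: v₂ = √(μ/r₂) = 25.51 km/s.
Transfer-orbit speed at r₂: v_p = √[μ(2/r₂ − 1/a_t)] = 33.16 km/s.
Second burn Δv₂ = |v₂ − v_p| = 7.650 km/s.
Δv = Δv₁ + Δv₂ = 4.842 + 7.650 = 12.49 km/s.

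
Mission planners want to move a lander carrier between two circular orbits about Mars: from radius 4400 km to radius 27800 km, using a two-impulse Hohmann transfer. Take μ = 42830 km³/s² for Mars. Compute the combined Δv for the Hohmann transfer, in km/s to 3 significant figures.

Δv = 1.57 km/s

Transfer-ellipse semi-major axis a_t = (r₁ + r₂)/2 = (4400 + 27800)/2 = 16100 km.
Circular speed at r₁: v₁ = √(μ/r₁) = √(42830/4400) = 3.11995 km/s.
On the transfer ellipse at r₁, vis-viva gives v_p = √[μ(2/r₁ − 1/a_t)] = 4.09975 km/s.
First burn Δv₁ = |v_p − v₁| = 0.9798 km/s.
At r₂, v₂ = √(μ/r₂) = 1.2412 km/s.
Transfer-orbit speed at r₂: v_a = √[μ(2/r₂ − 1/a_t)] = 0.64888 km/s.
Second burn Δv₂ = |v₂ − v_a| = 0.5923 km/s.
Total Δv = Δv₁ + Δv₂ = 1.572 km/s.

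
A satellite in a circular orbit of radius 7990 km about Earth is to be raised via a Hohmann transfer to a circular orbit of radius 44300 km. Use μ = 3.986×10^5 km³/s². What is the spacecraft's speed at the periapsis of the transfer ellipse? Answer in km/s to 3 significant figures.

Semi-major axis of the transfer orbit: a_t = (7990 + 44300)/2 = 26145 km.
At periapsis, r = 7990 km.
Applying v² = μ(2/r − 1/a_t): v = 9.194 km/s.

v = 9.19 km/s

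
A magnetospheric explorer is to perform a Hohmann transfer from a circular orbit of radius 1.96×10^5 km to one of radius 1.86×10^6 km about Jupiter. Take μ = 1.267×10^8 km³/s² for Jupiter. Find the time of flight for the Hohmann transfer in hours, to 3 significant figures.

t = 80.8 hours

Semi-major axis of the transfer orbit: a_t = (1.960×10^5 + 1.860×10^6)/2 = 1.028×10^6 km.
Half the transfer-orbit period gives t = π√(a_t³/μ) = 2.909×10^5 s.
Converting: 2.909×10^5 s ÷ 3600 s/hour = 80.8 hours.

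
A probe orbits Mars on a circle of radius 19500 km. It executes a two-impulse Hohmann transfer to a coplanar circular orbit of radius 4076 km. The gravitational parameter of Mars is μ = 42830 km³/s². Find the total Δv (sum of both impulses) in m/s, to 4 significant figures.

Δv = 1538 m/s

Transfer-ellipse semi-major axis a_t = (r₁ + r₂)/2 = (19500 + 4076)/2 = 11788 km.
At r₁ the circular-orbit speed is v₁ = √(μ/r₁) = 1.48203 km/s.
On the transfer ellipse at r₁, v² = μ(2/r − 1/a) gives v_a = √[μ(2/r₁ − 1/a_t)] = 0.871473 km/s.
First burn Δv₁ = |v_a − v₁| = 0.6106 km/s.
At r₂, v₂ = √(μ/r₂) = 3.2416 km/s.
Transfer-orbit speed at r₂: v_p = √[μ(2/r₂ − 1/a_t)] = 4.1692 km/s.
Second burn Δv₂ = |v₂ − v_p| = 0.9276 km/s.
Total Δv = Δv₁ + Δv₂ = 1.538 km/s.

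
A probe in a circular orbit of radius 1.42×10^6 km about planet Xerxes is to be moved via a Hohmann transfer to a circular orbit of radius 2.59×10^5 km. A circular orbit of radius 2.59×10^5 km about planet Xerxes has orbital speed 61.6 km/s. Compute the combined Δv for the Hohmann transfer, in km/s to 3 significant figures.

Δv = 30.2 km/s

From the circular-orbit relation v² = μ/r at r = 2.59×10^5 km: μ = v²r = (61.6)² × 2.59×10^5 = 9.82791×10^8 km³/s².
Semi-major axis of the transfer orbit: a_t = (1.420×10^6 + 2.590×10^5)/2 = 8.395×10^5 km.
Circular speed at r₁: v₁ = √(μ/r₁) = √(9.82791×10^8/1.420×10^6) = 26.308 km/s.
Transfer-orbit speed at r₁ (vis-viva): v_a = √[μ(2/r₁ − 1/a_t)] = 14.613 km/s.
First burn Δv₁ = |v_a − v₁| = 11.695 km/s.
Circular speed at r₂: v₂ = √(μ/r₂) = 61.600 km/s.
Transfer-orbit speed at r₂: v_p = √[μ(2/r₂ − 1/a_t)] = 80.115 km/s.
Second burn Δv₂ = |v₂ − v_p| = 18.515 km/s.
Δv = Δv₁ + Δv₂ = 11.695 + 18.515 = 30.21 km/s.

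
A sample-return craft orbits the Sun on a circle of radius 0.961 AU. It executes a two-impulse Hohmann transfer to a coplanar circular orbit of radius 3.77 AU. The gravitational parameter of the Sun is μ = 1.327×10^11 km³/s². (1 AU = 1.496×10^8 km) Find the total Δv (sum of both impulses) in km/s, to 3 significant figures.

In km: r₁ = 0.961 × 1.496×10^8 = 1.437656×10^8 km; r₂ = 3.77 × 1.496×10^8 = 5.63992×10^8 km.
The Hohmann ellipse has a_t = (r₁ + r₂)/2 = 3.538788×10^8 km.
At r₁ the circular-orbit speed is v₁ = √(μ/r₁) = 30.3814 km/s.
On the transfer ellipse at r₁, vis-viva gives v_p = √[μ(2/r₁ − 1/a_t)] = 38.3546 km/s.
First burn Δv₁ = |v_p − v₁| = 7.9732 km/s.
At r₂, v₂ = √(μ/r₂) = 15.3391 km/s.
Transfer-orbit speed at r₂: v_a = √[μ(2/r₂ − 1/a_t)] = 9.77686 km/s.
Second burn Δv₂ = |v₂ − v_a| = 5.5622 km/s.
Δv = Δv₁ + Δv₂ = 7.9732 + 5.5622 = 13.54 km/s.

Δv = 13.5 km/s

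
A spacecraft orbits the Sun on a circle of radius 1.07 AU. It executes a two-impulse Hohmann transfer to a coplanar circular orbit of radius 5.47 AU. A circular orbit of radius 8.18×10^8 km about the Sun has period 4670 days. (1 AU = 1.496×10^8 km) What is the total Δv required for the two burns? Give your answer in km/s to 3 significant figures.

From Kepler's third law T² = 4π²r³/μ at r = 8.18×10^8 km, T = 4670 days = 4670 × 86400 s = 4.03488×10^8 s: μ = 4π²r³/T² = 1.32727×10^11 km³/s².
In km: r₁ = 1.07 × 1.496×10^8 = 1.60072×10^8 km; r₂ = 5.47 × 1.496×10^8 = 8.18312×10^8 km.
Transfer-ellipse semi-major axis a_t = (r₁ + r₂)/2 = (1.60072×10^8 + 8.18312×10^8)/2 = 4.89192×10^8 km.
At r₁ the circular-orbit speed is v₁ = √(μ/r₁) = 28.7953 km/s.
Transfer-orbit speed at r₁ (vis-viva): v_p = √[μ(2/r₁ − 1/a_t)] = 37.2427 km/s.
First burn Δv₁ = |v_p − v₁| = 8.447 km/s.
At r₂, v₂ = √(μ/r₂) = 12.7356 km/s.
Transfer-orbit speed at r₂: v_a = √[μ(2/r₂ − 1/a_t)] = 7.28514 km/s.
Second burn Δv₂ = |v₂ − v_a| = 5.450 km/s.
Δv = Δv₁ + Δv₂ = 8.447 + 5.450 = 13.90 km/s.

Δv = 13.9 km/s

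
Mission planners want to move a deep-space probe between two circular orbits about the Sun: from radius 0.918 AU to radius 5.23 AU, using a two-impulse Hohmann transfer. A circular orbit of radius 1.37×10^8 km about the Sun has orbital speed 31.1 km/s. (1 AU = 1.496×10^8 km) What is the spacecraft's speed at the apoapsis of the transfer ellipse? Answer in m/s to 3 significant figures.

From the circular-orbit relation v² = μ/r at r = 1.37×10^8 km: μ = v²r = (31.1)² × 1.37×10^8 = 1.32508×10^11 km³/s².
In km: r₁ = 0.918 × 1.496×10^8 = 1.373328×10^8 km; r₂ = 5.23 × 1.496×10^8 = 7.82408×10^8 km.
The Hohmann ellipse has a_t = (r₁ + r₂)/2 = 4.598704×10^8 km.
The apoapsis of the transfer ellipse is at r = 7.82408×10^8 km.
Applying v² = μ(2/r − 1/a_t): v = 7.112 km/s.

v = 7110 m/s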